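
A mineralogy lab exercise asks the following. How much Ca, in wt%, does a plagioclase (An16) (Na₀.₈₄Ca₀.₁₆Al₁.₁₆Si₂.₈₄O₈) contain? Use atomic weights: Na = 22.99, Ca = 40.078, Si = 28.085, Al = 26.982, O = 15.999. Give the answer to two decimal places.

Molar mass of Na₀.₈₄Ca₀.₁₆Al₁.₁₆Si₂.₈₄O₈: 0.84*22.99 + 0.16*40.078 + 1.16*26.982 + 2.84*28.085 + 8*15.999 = 264.777 g/mol.
Mass of Ca per formula unit: 0.16 × 40.078 = 6.412 g.
Weight fraction Ca = 6.412 / 264.777 = 0.0242.

2.42 wt%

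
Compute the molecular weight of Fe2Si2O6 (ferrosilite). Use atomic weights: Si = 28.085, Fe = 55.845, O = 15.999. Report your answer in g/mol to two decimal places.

Fe: 2 × 55.845 = 111.6900
Si: 2 × 28.085 = 56.1700
O: 6 × 15.999 = 95.9940
Summing the contributions gives the formula mass.

263.85 g/mol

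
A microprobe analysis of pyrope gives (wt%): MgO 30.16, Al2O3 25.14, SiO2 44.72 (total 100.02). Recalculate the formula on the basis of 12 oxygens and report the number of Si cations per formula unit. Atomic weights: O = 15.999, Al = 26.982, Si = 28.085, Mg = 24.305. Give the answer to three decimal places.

3.001 Si apfu

MgO (M=40.304): mol = 0.74831; Mg = 0.74831, O = 0.74831.
Al2O3 (M=101.961): mol = 0.24656; Al = 0.49312, O = 0.73968.
SiO2 (M=60.083): mol = 0.74430; Si = 0.74430, O = 1.48860.
ΣO = 2.97659; factor = 12/ΣO = 4.03146.
Si apfu = 0.74430 × 4.03146 = 3.001.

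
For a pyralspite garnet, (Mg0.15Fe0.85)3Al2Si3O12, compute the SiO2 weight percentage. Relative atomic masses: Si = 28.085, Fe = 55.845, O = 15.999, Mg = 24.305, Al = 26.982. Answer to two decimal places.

37.28 wt%

Molar mass of (Mg0.15Fe0.85)3Al2Si3O12 = 0.45×24.305 + 2.55×55.845 + 2×26.982 + 3×28.085 + 12×15.999 = 483.549 g/mol.
Each formula unit contains 3 Si, equivalent to 3/1 = 3.0000 mol SiO2.
M(SiO2) = 1×28.085 + 2×15.999 = 60.083 g/mol.
Mass of SiO2 per formula unit = 3.0000 × 60.083 = 180.249 g.
SiO2 wt% = 180.249 / 483.549 × 100 = 37.28%.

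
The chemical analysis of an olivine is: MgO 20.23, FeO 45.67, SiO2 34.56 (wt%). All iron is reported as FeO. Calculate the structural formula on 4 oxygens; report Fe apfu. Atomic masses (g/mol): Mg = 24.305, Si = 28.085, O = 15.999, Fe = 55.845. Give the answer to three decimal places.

1.111 Fe apfu

MgO (M=40.304): mol = 0.50194; Mg = 0.50194, O = 0.50194.
FeO (M=71.844): mol = 0.63568; Fe = 0.63568, O = 0.63568.
SiO2 (M=60.083): mol = 0.57520; Si = 0.57520, O = 1.15040.
ΣO = 2.28802; factor = 4/ΣO = 1.74824.
Fe apfu = 0.63568 × 1.74824 = 1.111.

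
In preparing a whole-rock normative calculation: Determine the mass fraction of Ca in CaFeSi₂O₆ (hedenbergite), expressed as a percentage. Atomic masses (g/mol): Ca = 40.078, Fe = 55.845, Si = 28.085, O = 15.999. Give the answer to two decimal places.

Molar mass of CaFeSi₂O₆: 1×40.078 + 1×55.845 + 2×28.085 + 6×15.999 = 248.087 g/mol.
Mass of Ca per formula unit: 1 × 40.078 = 40.078 g.
Weight fraction Ca = 40.078 / 248.087 = 0.1615.

16.15 weight percent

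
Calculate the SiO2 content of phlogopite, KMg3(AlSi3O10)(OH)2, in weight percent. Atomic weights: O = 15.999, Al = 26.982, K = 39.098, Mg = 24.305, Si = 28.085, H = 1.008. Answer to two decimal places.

Formula mass = 417.254 g/mol.
3 Si → 3.0000 mol SiO2 per formula unit; M(SiO2) = 60.083, so SiO2 mass = 180.249 g.
180.249/417.254 × 100 = 43.20 wt%.

43.20 wt%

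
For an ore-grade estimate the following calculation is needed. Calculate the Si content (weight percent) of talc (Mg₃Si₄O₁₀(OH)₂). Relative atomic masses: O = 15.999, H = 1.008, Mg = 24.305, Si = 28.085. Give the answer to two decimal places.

29.62 weight percent

M(Mg₃Si₄O₁₀(OH)₂) = 379.259 g/mol.
Si contributes 4 × 28.085 = 112.340 g per mole.
112.340/379.259 = 0.2962 → 29.62%.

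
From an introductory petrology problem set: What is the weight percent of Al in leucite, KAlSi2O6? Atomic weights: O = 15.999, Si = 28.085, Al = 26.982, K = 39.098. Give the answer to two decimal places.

Formula mass = 1*39.098 + 1*26.982 + 2*28.085 + 6*15.999 = 218.244 g/mol, of which 26.982 g is Al.
So Al makes up 26.982/218.244 = 0.1236 of the mass, i.e. 12.36%.

12.36 weight percent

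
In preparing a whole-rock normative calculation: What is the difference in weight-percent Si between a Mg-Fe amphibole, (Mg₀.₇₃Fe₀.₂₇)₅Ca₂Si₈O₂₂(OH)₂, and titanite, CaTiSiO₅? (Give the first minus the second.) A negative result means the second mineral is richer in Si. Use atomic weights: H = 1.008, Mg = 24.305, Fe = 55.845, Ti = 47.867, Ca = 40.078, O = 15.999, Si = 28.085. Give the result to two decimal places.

Si in (Mg₀.₇₃Fe₀.₂₇)₅Ca₂Si₈O₂₂(OH)₂: molar mass 854.932 g/mol; 8×28.085 = 224.680 g → 26.28 wt%.
Si in CaTiSiO₅: molar mass 196.025 g/mol; 1×28.085 = 28.085 g → 14.33 wt%.
Difference = 26.28 − 14.33 = 11.95 percentage points.

11.95 percentage points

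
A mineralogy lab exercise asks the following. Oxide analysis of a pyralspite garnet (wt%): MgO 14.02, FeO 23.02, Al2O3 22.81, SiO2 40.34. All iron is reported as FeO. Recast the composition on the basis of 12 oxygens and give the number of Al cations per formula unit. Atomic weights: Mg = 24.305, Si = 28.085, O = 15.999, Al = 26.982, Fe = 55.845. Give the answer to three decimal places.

2.002 Al apfu

MgO (M=40.304): mol = 0.34786; Mg = 0.34786, O = 0.34786.
FeO (M=71.844): mol = 0.32042; Fe = 0.32042, O = 0.32042.
Al2O3 (M=101.961): mol = 0.22371; Al = 0.44742, O = 0.67113.
SiO2 (M=60.083): mol = 0.67140; Si = 0.67140, O = 1.34280.
ΣO = 2.68221; factor = 12/ΣO = 4.47392.
Al apfu = 0.44742 × 4.47392 = 2.002.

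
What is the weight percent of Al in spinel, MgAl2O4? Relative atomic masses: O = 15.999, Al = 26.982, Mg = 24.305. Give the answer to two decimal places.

37.93 weight percent

Formula mass = 1·24.305 + 2·26.982 + 4·15.999 = 142.265 g/mol, of which 53.964 g is Al.
So Al makes up 53.964/142.265 = 0.3793 of the mass, i.e. 37.93%.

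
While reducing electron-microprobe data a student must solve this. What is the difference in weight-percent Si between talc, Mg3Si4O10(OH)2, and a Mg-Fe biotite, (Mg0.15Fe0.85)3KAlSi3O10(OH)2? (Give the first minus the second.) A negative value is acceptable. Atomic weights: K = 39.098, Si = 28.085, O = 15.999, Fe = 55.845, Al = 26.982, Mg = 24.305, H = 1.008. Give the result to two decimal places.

Si in Mg3Si4O10(OH)2: molar mass 379.259 g/mol; 4×28.085 = 112.340 g → 29.62 wt%.
Si in (Mg0.15Fe0.85)3KAlSi3O10(OH)2: molar mass 497.681 g/mol; 3×28.085 = 84.255 g → 16.93 wt%.
Difference = 29.62 − 16.93 = 12.69 percentage points.

12.69 percentage points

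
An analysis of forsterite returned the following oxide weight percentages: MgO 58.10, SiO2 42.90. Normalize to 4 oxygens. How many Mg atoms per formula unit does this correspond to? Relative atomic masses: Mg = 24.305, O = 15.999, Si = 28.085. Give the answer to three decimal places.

MgO: 58.10/40.304 = 1.44154 mol → 1.44154 mol Mg, 1.44154 mol O.
SiO2: 42.90/60.083 = 0.71401 mol → 0.71401 mol Si, 1.42802 mol O.
Total oxygen = 2.86956 mol. Normalization factor = 4/2.86956 = 1.39394.
Mg per 4 O = 1.44154 × 1.39394 = 2.009.

2.009 Mg apfu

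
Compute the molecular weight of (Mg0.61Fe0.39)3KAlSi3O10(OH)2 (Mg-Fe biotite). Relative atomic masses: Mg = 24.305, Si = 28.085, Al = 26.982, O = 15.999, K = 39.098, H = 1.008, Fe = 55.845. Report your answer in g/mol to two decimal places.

454.16 g/mol

M = 1.83·24.305 + 1.17·55.845 + 1·39.098 + 1·26.982 + 3·28.085 + 12·15.999 + 2·1.008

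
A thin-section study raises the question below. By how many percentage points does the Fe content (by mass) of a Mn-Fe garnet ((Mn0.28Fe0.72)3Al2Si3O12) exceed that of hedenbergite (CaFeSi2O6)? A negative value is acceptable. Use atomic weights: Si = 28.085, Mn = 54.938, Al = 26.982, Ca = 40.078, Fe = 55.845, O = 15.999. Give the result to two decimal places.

M((Mn0.28Fe0.72)3Al2Si3O12) = 496.980 g/mol, so wt% Fe = 120.625/496.980 × 100 = 24.27%.
M(CaFeSi2O6) = 248.087 g/mol, so wt% Fe = 55.845/248.087 × 100 = 22.51%.
24.27 − 22.51 = 1.76 pp.

1.76 percentage points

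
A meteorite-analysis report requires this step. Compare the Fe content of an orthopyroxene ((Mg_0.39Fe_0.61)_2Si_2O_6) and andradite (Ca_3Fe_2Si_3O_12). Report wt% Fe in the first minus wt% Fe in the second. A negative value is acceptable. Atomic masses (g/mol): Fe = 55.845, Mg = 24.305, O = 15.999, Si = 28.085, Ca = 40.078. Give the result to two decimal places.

First mineral: 68.131 g Fe in 239.253 g formula = 28.48 wt% Fe.
Second mineral: 111.690 g Fe in 508.167 g formula = 21.98 wt% Fe.
28.48% − 21.98% gives a difference of 6.50 percentage points.

6.50 percentage points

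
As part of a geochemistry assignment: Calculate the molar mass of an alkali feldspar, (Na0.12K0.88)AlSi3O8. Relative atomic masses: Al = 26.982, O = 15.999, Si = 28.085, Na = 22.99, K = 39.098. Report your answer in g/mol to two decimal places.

Na: 0.12 × 22.99 = 2.7588
K: 0.88 × 39.098 = 34.4062
Al: 1 × 26.982 = 26.9820
Si: 3 × 28.085 = 84.2550
O: 8 × 15.999 = 127.9920
Summing the contributions gives the formula mass.

276.39 g/mol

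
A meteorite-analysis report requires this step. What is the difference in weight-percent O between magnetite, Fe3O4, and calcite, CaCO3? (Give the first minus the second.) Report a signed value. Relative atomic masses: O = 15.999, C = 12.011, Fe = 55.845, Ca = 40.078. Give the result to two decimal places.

First mineral: 63.996 g O in 231.531 g formula = 27.64 wt% O.
Second mineral: 47.997 g O in 100.086 g formula = 47.96 wt% O.
27.64% − 47.96% gives a difference of -20.32 percentage points.

-20.32 percentage points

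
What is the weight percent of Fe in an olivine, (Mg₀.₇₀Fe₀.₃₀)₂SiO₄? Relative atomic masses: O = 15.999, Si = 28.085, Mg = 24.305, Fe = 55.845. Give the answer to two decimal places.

Molar mass of (Mg₀.₇₀Fe₀.₃₀)₂SiO₄: 1.40×24.305 + 0.60×55.845 + 1×28.085 + 4×15.999 = 159.615 g/mol.
Mass of Fe per formula unit: 0.60 × 55.845 = 33.507 g.
Weight fraction Fe = 33.507 / 159.615 = 0.2099.

20.99 weight percent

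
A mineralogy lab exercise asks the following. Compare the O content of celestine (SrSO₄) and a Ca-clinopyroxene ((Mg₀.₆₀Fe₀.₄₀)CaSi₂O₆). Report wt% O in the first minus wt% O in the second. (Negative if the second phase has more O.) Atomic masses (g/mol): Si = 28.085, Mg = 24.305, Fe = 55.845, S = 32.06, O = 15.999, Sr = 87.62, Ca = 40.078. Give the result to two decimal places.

M(SrSO₄) = 183.676 g/mol, so wt% O = 63.996/183.676 × 100 = 34.84%.
M((Mg₀.₆₀Fe₀.₄₀)CaSi₂O₆) = 229.163 g/mol, so wt% O = 95.994/229.163 × 100 = 41.89%.
34.84 − 41.89 = -7.05 pp.

-7.05 percentage points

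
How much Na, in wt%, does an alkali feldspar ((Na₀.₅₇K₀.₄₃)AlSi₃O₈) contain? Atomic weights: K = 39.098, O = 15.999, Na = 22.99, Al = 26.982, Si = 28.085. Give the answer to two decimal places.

4.87 wt%

Formula mass = 0.57·22.99 + 0.43·39.098 + 1·26.982 + 3·28.085 + 8·15.999 = 269.145 g/mol, of which 13.104 g is Na.
So Na makes up 13.104/269.145 = 0.0487 of the mass, i.e. 4.87%.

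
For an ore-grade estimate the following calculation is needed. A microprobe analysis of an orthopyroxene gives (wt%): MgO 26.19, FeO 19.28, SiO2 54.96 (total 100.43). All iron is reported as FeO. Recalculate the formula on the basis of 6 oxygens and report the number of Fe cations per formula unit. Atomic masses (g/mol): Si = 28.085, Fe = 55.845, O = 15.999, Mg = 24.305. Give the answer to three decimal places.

MgO (M=40.304): mol = 0.64981; Mg = 0.64981, O = 0.64981.
FeO (M=71.844): mol = 0.26836; Fe = 0.26836, O = 0.26836.
SiO2 (M=60.083): mol = 0.91473; Si = 0.91473, O = 1.82946.
ΣO = 2.74763; factor = 6/ΣO = 2.18370.
Fe apfu = 0.26836 × 2.18370 = 0.586.

0.586 Fe apfu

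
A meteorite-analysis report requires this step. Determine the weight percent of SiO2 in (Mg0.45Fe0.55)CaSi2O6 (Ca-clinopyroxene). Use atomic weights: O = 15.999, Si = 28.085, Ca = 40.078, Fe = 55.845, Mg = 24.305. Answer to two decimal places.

51.38 wt%

Molar mass of (Mg0.45Fe0.55)CaSi2O6 = 0.45×24.305 + 0.55×55.845 + 1×40.078 + 2×28.085 + 6×15.999 = 233.894 g/mol.
Each formula unit contains 2 Si, equivalent to 2/1 = 2.0000 mol SiO2.
M(SiO2) = 1×28.085 + 2×15.999 = 60.083 g/mol.
Mass of SiO2 per formula unit = 2.0000 × 60.083 = 120.166 g.
SiO2 wt% = 120.166 / 233.894 × 100 = 51.38%.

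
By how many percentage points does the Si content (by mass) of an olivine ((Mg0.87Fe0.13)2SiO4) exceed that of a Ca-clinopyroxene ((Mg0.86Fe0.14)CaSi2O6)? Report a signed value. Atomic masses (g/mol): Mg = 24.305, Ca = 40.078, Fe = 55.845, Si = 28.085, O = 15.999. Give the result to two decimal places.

First mineral: 28.085 g Si in 148.891 g formula = 18.86 wt% Si.
Second mineral: 56.170 g Si in 220.963 g formula = 25.42 wt% Si.
18.86% − 25.42% gives a difference of -6.56 percentage points.

-6.56 percentage points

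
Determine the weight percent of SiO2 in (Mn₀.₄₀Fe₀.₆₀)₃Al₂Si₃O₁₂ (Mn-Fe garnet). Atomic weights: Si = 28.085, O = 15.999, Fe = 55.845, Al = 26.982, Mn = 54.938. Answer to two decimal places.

Molar mass of (Mn₀.₄₀Fe₀.₆₀)₃Al₂Si₃O₁₂ = 1.20·54.938 + 1.80·55.845 + 2·26.982 + 3·28.085 + 12·15.999 = 496.654 g/mol.
Each formula unit contains 3 Si, equivalent to 3/1 = 3.0000 mol SiO2.
M(SiO2) = 1×28.085 + 2×15.999 = 60.083 g/mol.
Mass of SiO2 per formula unit = 3.0000 × 60.083 = 180.249 g.
SiO2 wt% = 180.249 / 496.654 × 100 = 36.29%.

36.29 wt%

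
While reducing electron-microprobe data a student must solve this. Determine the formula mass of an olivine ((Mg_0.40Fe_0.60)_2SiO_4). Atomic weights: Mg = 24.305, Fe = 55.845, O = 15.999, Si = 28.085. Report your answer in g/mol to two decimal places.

The formula mass is the sum 0.80*24.305 + 1.20*55.845 + 1*28.085 + 4*15.999.

178.54 g/mol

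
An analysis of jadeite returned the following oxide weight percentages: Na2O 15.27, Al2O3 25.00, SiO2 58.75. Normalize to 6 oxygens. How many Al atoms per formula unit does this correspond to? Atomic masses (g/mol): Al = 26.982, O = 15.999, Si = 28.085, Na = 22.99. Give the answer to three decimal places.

Na2O: 15.27/61.979 = 0.24637 mol → 0.49274 mol Na, 0.24637 mol O.
Al2O3: 25.00/101.961 = 0.24519 mol → 0.49038 mol Al, 0.73557 mol O.
SiO2: 58.75/60.083 = 0.97781 mol → 0.97781 mol Si, 1.95562 mol O.
Total oxygen = 2.93756 mol. Normalization factor = 6/2.93756 = 2.04251.
Al per 6 O = 0.49038 × 2.04251 = 1.002.

1.002 Al apfu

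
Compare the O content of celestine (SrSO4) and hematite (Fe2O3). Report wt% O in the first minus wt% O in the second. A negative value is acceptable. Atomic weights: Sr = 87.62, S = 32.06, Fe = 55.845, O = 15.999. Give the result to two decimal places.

4.78 percentage points

O in SrSO4: molar mass 183.676 g/mol; 4×15.999 = 63.996 g → 34.84 wt%.
O in Fe2O3: molar mass 159.687 g/mol; 3×15.999 = 47.997 g → 30.06 wt%.
Difference = 34.84 − 30.06 = 4.78 percentage points.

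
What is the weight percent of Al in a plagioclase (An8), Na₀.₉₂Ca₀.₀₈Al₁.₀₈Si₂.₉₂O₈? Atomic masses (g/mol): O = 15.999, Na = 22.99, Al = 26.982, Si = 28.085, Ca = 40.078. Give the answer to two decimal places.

Formula mass = 0.92·22.99 + 0.08·40.078 + 1.08·26.982 + 2.92·28.085 + 8·15.999 = 263.498 g/mol, of which 29.141 g is Al.
So Al makes up 29.141/263.498 = 0.1106 of the mass, i.e. 11.06%.

11.06 wt%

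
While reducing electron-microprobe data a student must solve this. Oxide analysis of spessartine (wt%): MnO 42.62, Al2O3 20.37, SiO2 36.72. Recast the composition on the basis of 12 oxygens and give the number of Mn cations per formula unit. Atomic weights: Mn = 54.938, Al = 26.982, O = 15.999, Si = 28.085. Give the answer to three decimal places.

42.62 wt% MnO ÷ 70.937 g/mol = 0.60081 mol, giving 0.60081 Mn and 0.60081 O.
20.37 wt% Al2O3 ÷ 101.961 g/mol = 0.19978 mol, giving 0.39956 Al and 0.59934 O.
36.72 wt% SiO2 ÷ 60.083 g/mol = 0.61115 mol, giving 0.61115 Si and 1.22230 O.
Oxygen sums to 2.42245; scaling by 12/2.42245 = 4.95366 puts the formula on 12 O.
Mn: 0.60081 × 4.95366 = 2.976 atoms per formula unit.

2.976 Mn apfu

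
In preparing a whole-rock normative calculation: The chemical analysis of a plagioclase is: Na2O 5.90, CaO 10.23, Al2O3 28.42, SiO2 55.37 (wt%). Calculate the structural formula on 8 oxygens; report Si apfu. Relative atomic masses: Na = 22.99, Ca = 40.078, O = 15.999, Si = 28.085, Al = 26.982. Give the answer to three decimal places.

2.493 Si apfu

Na2O (M=61.979): mol = 0.09519; Na = 0.19038, O = 0.09519.
CaO (M=56.077): mol = 0.18243; Ca = 0.18243, O = 0.18243.
Al2O3 (M=101.961): mol = 0.27873; Al = 0.55746, O = 0.83619.
SiO2 (M=60.083): mol = 0.92156; Si = 0.92156, O = 1.84312.
ΣO = 2.95693; factor = 8/ΣO = 2.70551.
Si apfu = 0.92156 × 2.70551 = 2.493.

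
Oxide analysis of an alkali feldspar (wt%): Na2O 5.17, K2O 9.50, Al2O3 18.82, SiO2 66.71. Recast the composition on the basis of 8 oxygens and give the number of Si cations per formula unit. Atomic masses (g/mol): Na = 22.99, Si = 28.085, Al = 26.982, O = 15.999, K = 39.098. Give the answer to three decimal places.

Na2O: 5.17/61.979 = 0.08342 mol → 0.16684 mol Na, 0.08342 mol O.
K2O: 9.50/94.195 = 0.10085 mol → 0.20170 mol K, 0.10085 mol O.
Al2O3: 18.82/101.961 = 0.18458 mol → 0.36916 mol Al, 0.55374 mol O.
SiO2: 66.71/60.083 = 1.11030 mol → 1.11030 mol Si, 2.22060 mol O.
Total oxygen = 2.95861 mol. Normalization factor = 8/2.95861 = 2.70397.
Si per 8 O = 1.11030 × 2.70397 = 3.002.

3.002 Si apfu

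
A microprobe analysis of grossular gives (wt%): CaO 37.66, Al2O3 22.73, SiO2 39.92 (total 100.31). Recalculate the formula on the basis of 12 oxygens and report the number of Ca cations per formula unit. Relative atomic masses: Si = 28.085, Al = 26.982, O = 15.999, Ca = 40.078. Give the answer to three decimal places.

3.019 Ca apfu

37.66 wt% CaO ÷ 56.077 g/mol = 0.67158 mol, giving 0.67158 Ca and 0.67158 O.
22.73 wt% Al2O3 ÷ 101.961 g/mol = 0.22293 mol, giving 0.44586 Al and 0.66879 O.
39.92 wt% SiO2 ÷ 60.083 g/mol = 0.66441 mol, giving 0.66441 Si and 1.32882 O.
Oxygen sums to 2.66919; scaling by 12/2.66919 = 4.49575 puts the formula on 12 O.
Ca: 0.67158 × 4.49575 = 3.019 atoms per formula unit.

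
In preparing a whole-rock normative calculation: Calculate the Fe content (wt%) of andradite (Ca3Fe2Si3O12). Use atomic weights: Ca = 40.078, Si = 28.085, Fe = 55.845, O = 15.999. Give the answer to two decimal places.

Molar mass of Ca3Fe2Si3O12: 3*40.078 + 2*55.845 + 3*28.085 + 12*15.999 = 508.167 g/mol.
Mass of Fe per formula unit: 2 × 55.845 = 111.690 g.
Weight fraction Fe = 111.690 / 508.167 = 0.2198.

21.98 wt%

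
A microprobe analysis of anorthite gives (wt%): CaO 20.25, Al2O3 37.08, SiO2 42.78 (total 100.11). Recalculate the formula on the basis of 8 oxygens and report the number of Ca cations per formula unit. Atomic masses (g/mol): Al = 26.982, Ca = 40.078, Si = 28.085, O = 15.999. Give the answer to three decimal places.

CaO: 20.25/56.077 = 0.36111 mol → 0.36111 mol Ca, 0.36111 mol O.
Al2O3: 37.08/101.961 = 0.36367 mol → 0.72734 mol Al, 1.09101 mol O.
SiO2: 42.78/60.083 = 0.71202 mol → 0.71202 mol Si, 1.42404 mol O.
Total oxygen = 2.87616 mol. Normalization factor = 8/2.87616 = 2.78149.
Ca per 8 O = 0.36111 × 2.78149 = 1.004.

1.004 Ca apfu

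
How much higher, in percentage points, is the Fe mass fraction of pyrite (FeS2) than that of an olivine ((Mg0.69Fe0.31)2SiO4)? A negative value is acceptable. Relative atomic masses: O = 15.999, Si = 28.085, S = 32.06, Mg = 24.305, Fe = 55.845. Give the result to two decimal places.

24.94 percentage points

M(FeS2) = 119.965 g/mol, so wt% Fe = 55.845/119.965 × 100 = 46.55%.
M((Mg0.69Fe0.31)2SiO4) = 160.246 g/mol, so wt% Fe = 34.624/160.246 × 100 = 21.61%.
46.55 − 21.61 = 24.94 pp.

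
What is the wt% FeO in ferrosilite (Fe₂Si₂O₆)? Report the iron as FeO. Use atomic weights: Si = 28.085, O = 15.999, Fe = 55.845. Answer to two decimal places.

M(Fe₂Si₂O₆) = 263.854 g/mol; M(FeO) = 71.844 g/mol.
Moles FeO per formula unit = 2 Fe ÷ 1 = 2.0000.
FeO fraction = (2.0000 × 71.844) / 263.854 = 143.688/263.854 = 0.5446.

54.46 wt%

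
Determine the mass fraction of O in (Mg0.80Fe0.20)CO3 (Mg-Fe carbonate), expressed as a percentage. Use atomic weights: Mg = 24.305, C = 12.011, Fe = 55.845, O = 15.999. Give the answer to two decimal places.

Molar mass of (Mg0.80Fe0.20)CO3: 0.80×24.305 + 0.20×55.845 + 1×12.011 + 3×15.999 = 90.621 g/mol.
Mass of O per formula unit: 3 × 15.999 = 47.997 g.
Weight fraction O = 47.997 / 90.621 = 0.5296.

52.96 weight percent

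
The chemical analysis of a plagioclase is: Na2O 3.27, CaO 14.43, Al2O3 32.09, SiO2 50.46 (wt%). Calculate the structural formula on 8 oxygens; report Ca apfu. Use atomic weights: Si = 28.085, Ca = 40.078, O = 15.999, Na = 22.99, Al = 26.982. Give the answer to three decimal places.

0.702 Ca apfu

Na2O: 3.27/61.979 = 0.05276 mol → 0.10552 mol Na, 0.05276 mol O.
CaO: 14.43/56.077 = 0.25732 mol → 0.25732 mol Ca, 0.25732 mol O.
Al2O3: 32.09/101.961 = 0.31473 mol → 0.62946 mol Al, 0.94419 mol O.
SiO2: 50.46/60.083 = 0.83984 mol → 0.83984 mol Si, 1.67968 mol O.
Total oxygen = 2.93395 mol. Normalization factor = 8/2.93395 = 2.72670.
Ca per 8 O = 0.25732 × 2.72670 = 0.702.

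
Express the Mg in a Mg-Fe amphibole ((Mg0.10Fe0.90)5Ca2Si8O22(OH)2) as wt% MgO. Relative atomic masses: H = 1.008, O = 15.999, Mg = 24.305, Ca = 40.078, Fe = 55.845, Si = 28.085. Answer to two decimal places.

2.11 wt%

Molar mass of (Mg0.10Fe0.90)5Ca2Si8O22(OH)2 = 0.50*24.305 + 4.50*55.845 + 2*40.078 + 8*28.085 + 24*15.999 + 2*1.008 = 954.283 g/mol.
Each formula unit contains 0.50 Mg, equivalent to 0.50/1 = 0.5000 mol MgO.
M(MgO) = 1×24.305 + 1×15.999 = 40.304 g/mol.
Mass of MgO per formula unit = 0.5000 × 40.304 = 20.152 g.
MgO wt% = 20.152 / 954.283 × 100 = 2.11%.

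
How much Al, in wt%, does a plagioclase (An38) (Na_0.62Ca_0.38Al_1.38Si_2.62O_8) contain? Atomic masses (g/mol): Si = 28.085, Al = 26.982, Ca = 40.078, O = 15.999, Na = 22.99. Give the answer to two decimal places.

13.88 wt%

Molar mass of Na_0.62Ca_0.38Al_1.38Si_2.62O_8: 0.62×22.99 + 0.38×40.078 + 1.38×26.982 + 2.62×28.085 + 8×15.999 = 268.293 g/mol.
Mass of Al per formula unit: 1.38 × 26.982 = 37.235 g.
Weight fraction Al = 37.235 / 268.293 = 0.1388.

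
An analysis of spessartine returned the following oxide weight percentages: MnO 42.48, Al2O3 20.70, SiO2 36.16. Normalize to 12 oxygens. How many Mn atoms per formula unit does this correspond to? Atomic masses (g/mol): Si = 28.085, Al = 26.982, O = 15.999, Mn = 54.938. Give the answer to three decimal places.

2.980 Mn apfu

MnO: 42.48/70.937 = 0.59884 mol → 0.59884 mol Mn, 0.59884 mol O.
Al2O3: 20.70/101.961 = 0.20302 mol → 0.40604 mol Al, 0.60906 mol O.
SiO2: 36.16/60.083 = 0.60183 mol → 0.60183 mol Si, 1.20366 mol O.
Total oxygen = 2.41156 mol. Normalization factor = 12/2.41156 = 4.97603.
Mn per 12 O = 0.59884 × 4.97603 = 2.980.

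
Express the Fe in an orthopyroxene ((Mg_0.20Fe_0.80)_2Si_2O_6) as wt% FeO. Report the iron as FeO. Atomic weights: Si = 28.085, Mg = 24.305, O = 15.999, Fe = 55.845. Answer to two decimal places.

45.75 wt%

Formula mass = 251.238 g/mol.
1.60 Fe → 1.6000 mol FeO per formula unit; M(FeO) = 71.844, so FeO mass = 114.950 g.
114.950/251.238 × 100 = 45.75 wt%.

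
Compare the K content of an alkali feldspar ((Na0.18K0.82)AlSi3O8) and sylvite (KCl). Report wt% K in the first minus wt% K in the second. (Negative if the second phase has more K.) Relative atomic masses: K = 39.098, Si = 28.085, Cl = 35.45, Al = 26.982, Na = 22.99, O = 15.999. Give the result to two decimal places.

M((Na0.18K0.82)AlSi3O8) = 275.428 g/mol, so wt% K = 32.060/275.428 × 100 = 11.64%.
M(KCl) = 74.548 g/mol, so wt% K = 39.098/74.548 × 100 = 52.45%.
11.64 − 52.45 = -40.81 pp.

-40.81 percentage points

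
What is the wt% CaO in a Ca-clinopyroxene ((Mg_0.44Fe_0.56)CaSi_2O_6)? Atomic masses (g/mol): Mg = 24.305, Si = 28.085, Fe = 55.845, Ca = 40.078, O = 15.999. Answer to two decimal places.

Molar mass of (Mg_0.44Fe_0.56)CaSi_2O_6 = 0.44×24.305 + 0.56×55.845 + 1×40.078 + 2×28.085 + 6×15.999 = 234.209 g/mol.
Each formula unit contains 1 Ca, equivalent to 1/1 = 1.0000 mol CaO.
M(CaO) = 1×40.078 + 1×15.999 = 56.077 g/mol.
Mass of CaO per formula unit = 1.0000 × 56.077 = 56.077 g.
CaO wt% = 56.077 / 234.209 × 100 = 23.94%.

23.94 wt%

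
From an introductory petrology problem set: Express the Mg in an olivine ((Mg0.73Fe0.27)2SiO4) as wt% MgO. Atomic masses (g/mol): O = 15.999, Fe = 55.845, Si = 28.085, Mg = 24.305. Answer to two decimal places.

37.31 wt%

M((Mg0.73Fe0.27)2SiO4) = 157.723 g/mol; M(MgO) = 40.304 g/mol.
Moles MgO per formula unit = 1.46 Mg ÷ 1 = 1.4600.
MgO fraction = (1.4600 × 40.304) / 157.723 = 58.844/157.723 = 0.3731.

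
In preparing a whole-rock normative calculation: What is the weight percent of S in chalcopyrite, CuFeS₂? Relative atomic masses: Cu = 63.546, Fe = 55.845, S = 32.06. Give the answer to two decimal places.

34.94 weight percent

Molar mass of CuFeS₂: 1×63.546 + 1×55.845 + 2×32.06 = 183.511 g/mol.
Mass of S per formula unit: 2 × 32.06 = 64.120 g.
Weight fraction S = 64.120 / 183.511 = 0.3494.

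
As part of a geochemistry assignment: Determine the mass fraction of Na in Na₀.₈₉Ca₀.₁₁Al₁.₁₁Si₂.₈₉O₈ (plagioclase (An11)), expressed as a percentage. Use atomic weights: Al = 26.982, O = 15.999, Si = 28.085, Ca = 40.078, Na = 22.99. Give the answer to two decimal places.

Molar mass of Na₀.₈₉Ca₀.₁₁Al₁.₁₁Si₂.₈₉O₈: 0.89×22.99 + 0.11×40.078 + 1.11×26.982 + 2.89×28.085 + 8×15.999 = 263.977 g/mol.
Mass of Na per formula unit: 0.89 × 22.99 = 20.461 g.
Weight fraction Na = 20.461 / 263.977 = 0.0775.

7.75 weight percent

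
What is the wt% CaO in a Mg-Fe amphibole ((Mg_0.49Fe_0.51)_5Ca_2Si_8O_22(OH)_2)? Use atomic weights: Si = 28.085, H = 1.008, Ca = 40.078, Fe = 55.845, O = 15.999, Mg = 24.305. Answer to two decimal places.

M((Mg_0.49Fe_0.51)_5Ca_2Si_8O_22(OH)_2) = 892.780 g/mol; M(CaO) = 56.077 g/mol.
Moles CaO per formula unit = 2 Ca ÷ 1 = 2.0000.
CaO fraction = (2.0000 × 56.077) / 892.780 = 112.154/892.780 = 0.1256.

12.56 wt%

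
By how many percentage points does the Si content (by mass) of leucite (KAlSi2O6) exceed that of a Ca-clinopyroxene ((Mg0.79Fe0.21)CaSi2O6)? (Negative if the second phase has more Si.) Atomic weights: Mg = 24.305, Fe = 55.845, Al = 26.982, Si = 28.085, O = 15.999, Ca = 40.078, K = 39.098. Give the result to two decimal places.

First mineral: 56.170 g Si in 218.244 g formula = 25.74 wt% Si.
Second mineral: 56.170 g Si in 223.170 g formula = 25.17 wt% Si.
25.74% − 25.17% gives a difference of 0.57 percentage points.

0.57 percentage points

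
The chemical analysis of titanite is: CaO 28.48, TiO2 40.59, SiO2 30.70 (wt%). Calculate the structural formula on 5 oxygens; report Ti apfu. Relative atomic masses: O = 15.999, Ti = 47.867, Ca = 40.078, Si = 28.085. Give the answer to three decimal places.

0.998 Ti apfu

CaO: 28.48/56.077 = 0.50787 mol → 0.50787 mol Ca, 0.50787 mol O.
TiO2: 40.59/79.865 = 0.50823 mol → 0.50823 mol Ti, 1.01646 mol O.
SiO2: 30.70/60.083 = 0.51096 mol → 0.51096 mol Si, 1.02192 mol O.
Total oxygen = 2.54625 mol. Normalization factor = 5/2.54625 = 1.96367.
Ti per 5 O = 0.50823 × 1.96367 = 0.998.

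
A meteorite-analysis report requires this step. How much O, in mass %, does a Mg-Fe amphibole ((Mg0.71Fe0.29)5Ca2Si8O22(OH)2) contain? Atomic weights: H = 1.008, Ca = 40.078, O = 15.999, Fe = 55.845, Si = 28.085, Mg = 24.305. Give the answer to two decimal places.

Molar mass of (Mg0.71Fe0.29)5Ca2Si8O22(OH)2: 3.55*24.305 + 1.45*55.845 + 2*40.078 + 8*28.085 + 24*15.999 + 2*1.008 = 858.086 g/mol.
Mass of O per formula unit: 24 × 15.999 = 383.976 g.
Weight fraction O = 383.976 / 858.086 = 0.4475.

44.75 mass %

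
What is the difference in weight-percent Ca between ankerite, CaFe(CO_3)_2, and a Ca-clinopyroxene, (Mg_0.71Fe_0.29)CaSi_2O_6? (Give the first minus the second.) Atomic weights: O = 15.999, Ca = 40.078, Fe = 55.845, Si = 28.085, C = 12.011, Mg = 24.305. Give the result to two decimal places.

0.80 percentage points

M(CaFe(CO_3)_2) = 215.939 g/mol, so wt% Ca = 40.078/215.939 × 100 = 18.56%.
M((Mg_0.71Fe_0.29)CaSi_2O_6) = 225.694 g/mol, so wt% Ca = 40.078/225.694 × 100 = 17.76%.
18.56 − 17.76 = 0.80 pp.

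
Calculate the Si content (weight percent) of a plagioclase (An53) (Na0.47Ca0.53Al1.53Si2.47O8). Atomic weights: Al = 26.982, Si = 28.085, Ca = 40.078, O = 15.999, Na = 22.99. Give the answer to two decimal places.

Molar mass of Na0.47Ca0.53Al1.53Si2.47O8: 0.47·22.99 + 0.53·40.078 + 1.53·26.982 + 2.47·28.085 + 8·15.999 = 270.691 g/mol.
Mass of Si per formula unit: 2.47 × 28.085 = 69.370 g.
Weight fraction Si = 69.370 / 270.691 = 0.2563.

25.63 weight percent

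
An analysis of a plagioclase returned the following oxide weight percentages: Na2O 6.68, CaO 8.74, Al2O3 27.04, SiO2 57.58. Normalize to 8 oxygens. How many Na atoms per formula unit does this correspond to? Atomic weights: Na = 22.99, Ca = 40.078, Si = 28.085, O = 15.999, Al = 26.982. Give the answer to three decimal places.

6.68 wt% Na2O ÷ 61.979 g/mol = 0.10778 mol, giving 0.21556 Na and 0.10778 O.
8.74 wt% CaO ÷ 56.077 g/mol = 0.15586 mol, giving 0.15586 Ca and 0.15586 O.
27.04 wt% Al2O3 ÷ 101.961 g/mol = 0.26520 mol, giving 0.53040 Al and 0.79560 O.
57.58 wt% SiO2 ÷ 60.083 g/mol = 0.95834 mol, giving 0.95834 Si and 1.91668 O.
Oxygen sums to 2.97592; scaling by 8/2.97592 = 2.68824 puts the formula on 8 O.
Na: 0.21556 × 2.68824 = 0.579 atoms per formula unit.

0.579 Na apfu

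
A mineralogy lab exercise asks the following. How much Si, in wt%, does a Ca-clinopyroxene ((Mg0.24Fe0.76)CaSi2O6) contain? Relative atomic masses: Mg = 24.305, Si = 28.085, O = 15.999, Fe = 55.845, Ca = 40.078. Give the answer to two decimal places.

23.35 wt%

Molar mass of (Mg0.24Fe0.76)CaSi2O6: 0.24×24.305 + 0.76×55.845 + 1×40.078 + 2×28.085 + 6×15.999 = 240.517 g/mol.
Mass of Si per formula unit: 2 × 28.085 = 56.170 g.
Weight fraction Si = 56.170 / 240.517 = 0.2335.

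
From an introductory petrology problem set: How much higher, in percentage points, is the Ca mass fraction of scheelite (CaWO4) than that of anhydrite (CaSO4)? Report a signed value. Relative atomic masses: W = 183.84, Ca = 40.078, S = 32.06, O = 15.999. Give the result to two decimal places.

-15.52 percentage points

First mineral: 40.078 g Ca in 287.914 g formula = 13.92 wt% Ca.
Second mineral: 40.078 g Ca in 136.134 g formula = 29.44 wt% Ca.
13.92% − 29.44% gives a difference of -15.52 percentage points.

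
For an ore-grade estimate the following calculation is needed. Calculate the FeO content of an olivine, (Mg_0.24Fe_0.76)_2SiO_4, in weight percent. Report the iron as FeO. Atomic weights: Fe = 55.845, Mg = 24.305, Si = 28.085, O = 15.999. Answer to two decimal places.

57.89 wt%

M((Mg_0.24Fe_0.76)_2SiO_4) = 188.632 g/mol; M(FeO) = 71.844 g/mol.
Moles FeO per formula unit = 1.52 Fe ÷ 1 = 1.5200.
FeO fraction = (1.5200 × 71.844) / 188.632 = 109.203/188.632 = 0.5789.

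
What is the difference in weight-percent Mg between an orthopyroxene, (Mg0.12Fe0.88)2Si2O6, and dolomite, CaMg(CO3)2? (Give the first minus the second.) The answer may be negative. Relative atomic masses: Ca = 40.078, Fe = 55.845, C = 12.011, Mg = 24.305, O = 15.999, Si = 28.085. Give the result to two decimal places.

First mineral: 5.833 g Mg in 256.284 g formula = 2.28 wt% Mg.
Second mineral: 24.305 g Mg in 184.399 g formula = 13.18 wt% Mg.
2.28% − 13.18% gives a difference of -10.90 percentage points.

-10.90 percentage points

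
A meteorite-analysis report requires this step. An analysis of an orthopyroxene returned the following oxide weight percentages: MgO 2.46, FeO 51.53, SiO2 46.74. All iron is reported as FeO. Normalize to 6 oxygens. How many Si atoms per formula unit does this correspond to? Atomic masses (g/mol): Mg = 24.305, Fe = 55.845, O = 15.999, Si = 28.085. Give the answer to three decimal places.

2.46 wt% MgO ÷ 40.304 g/mol = 0.06104 mol, giving 0.06104 Mg and 0.06104 O.
51.53 wt% FeO ÷ 71.844 g/mol = 0.71725 mol, giving 0.71725 Fe and 0.71725 O.
46.74 wt% SiO2 ÷ 60.083 g/mol = 0.77792 mol, giving 0.77792 Si and 1.55584 O.
Oxygen sums to 2.33413; scaling by 6/2.33413 = 2.57055 puts the formula on 6 O.
Si: 0.77792 × 2.57055 = 2.000 atoms per formula unit.

2.000 Si apfu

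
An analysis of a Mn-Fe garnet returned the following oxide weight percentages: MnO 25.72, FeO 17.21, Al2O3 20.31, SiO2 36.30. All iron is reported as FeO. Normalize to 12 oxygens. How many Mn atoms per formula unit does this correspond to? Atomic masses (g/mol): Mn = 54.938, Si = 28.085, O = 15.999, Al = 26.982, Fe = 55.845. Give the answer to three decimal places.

25.72 wt% MnO ÷ 70.937 g/mol = 0.36258 mol, giving 0.36258 Mn and 0.36258 O.
17.21 wt% FeO ÷ 71.844 g/mol = 0.23955 mol, giving 0.23955 Fe and 0.23955 O.
20.31 wt% Al2O3 ÷ 101.961 g/mol = 0.19919 mol, giving 0.39838 Al and 0.59757 O.
36.30 wt% SiO2 ÷ 60.083 g/mol = 0.60416 mol, giving 0.60416 Si and 1.20832 O.
Oxygen sums to 2.40802; scaling by 12/2.40802 = 4.98335 puts the formula on 12 O.
Mn: 0.36258 × 4.98335 = 1.807 atoms per formula unit.

1.807 Mn apfu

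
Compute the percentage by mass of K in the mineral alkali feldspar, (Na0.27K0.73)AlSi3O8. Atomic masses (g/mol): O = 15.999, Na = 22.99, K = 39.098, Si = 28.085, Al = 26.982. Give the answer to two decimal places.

10.42 wt%

M((Na0.27K0.73)AlSi3O8) = 273.978 g/mol.
K contributes 0.73 × 39.098 = 28.542 g per mole.
28.542/273.978 = 0.1042 → 10.42%.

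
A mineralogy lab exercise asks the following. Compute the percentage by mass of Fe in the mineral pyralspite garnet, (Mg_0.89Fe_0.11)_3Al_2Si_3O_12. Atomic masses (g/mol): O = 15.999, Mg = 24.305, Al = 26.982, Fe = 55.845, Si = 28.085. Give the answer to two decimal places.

4.46 mass %

Molar mass of (Mg_0.89Fe_0.11)_3Al_2Si_3O_12: 2.67*24.305 + 0.33*55.845 + 2*26.982 + 3*28.085 + 12*15.999 = 413.530 g/mol.
Mass of Fe per formula unit: 0.33 × 55.845 = 18.429 g.
Weight fraction Fe = 18.429 / 413.530 = 0.0446.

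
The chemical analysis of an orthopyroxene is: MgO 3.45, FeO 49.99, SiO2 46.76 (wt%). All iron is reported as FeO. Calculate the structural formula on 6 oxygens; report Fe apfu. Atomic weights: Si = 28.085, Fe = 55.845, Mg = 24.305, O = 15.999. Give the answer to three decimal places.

MgO: 3.45/40.304 = 0.08560 mol → 0.08560 mol Mg, 0.08560 mol O.
FeO: 49.99/71.844 = 0.69581 mol → 0.69581 mol Fe, 0.69581 mol O.
SiO2: 46.76/60.083 = 0.77826 mol → 0.77826 mol Si, 1.55652 mol O.
Total oxygen = 2.33793 mol. Normalization factor = 6/2.33793 = 2.56637.
Fe per 6 O = 0.69581 × 2.56637 = 1.786.

1.786 Fe apfu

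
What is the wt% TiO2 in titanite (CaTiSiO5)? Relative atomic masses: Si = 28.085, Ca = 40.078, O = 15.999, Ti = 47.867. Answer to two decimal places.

40.74 wt%

M(CaTiSiO5) = 196.025 g/mol; M(TiO2) = 79.865 g/mol.
Moles TiO2 per formula unit = 1 Ti ÷ 1 = 1.0000.
TiO2 fraction = (1.0000 × 79.865) / 196.025 = 79.865/196.025 = 0.4074.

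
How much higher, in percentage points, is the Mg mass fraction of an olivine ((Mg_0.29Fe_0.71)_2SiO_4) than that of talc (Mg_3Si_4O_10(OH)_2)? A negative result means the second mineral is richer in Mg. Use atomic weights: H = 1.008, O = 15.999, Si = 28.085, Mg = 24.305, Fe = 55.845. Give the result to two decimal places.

First mineral: 14.097 g Mg in 185.478 g formula = 7.60 wt% Mg.
Second mineral: 72.915 g Mg in 379.259 g formula = 19.23 wt% Mg.
7.60% − 19.23% gives a difference of -11.63 percentage points.

-11.63 percentage points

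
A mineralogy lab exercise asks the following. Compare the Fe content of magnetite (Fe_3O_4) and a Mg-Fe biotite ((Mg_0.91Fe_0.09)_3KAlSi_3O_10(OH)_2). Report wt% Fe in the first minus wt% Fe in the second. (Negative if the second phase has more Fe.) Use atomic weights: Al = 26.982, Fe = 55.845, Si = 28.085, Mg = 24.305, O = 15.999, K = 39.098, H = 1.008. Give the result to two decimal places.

Fe in Fe_3O_4: molar mass 231.531 g/mol; 3×55.845 = 167.535 g → 72.36 wt%.
Fe in (Mg_0.91Fe_0.09)_3KAlSi_3O_10(OH)_2: molar mass 425.770 g/mol; 0.27×55.845 = 15.078 g → 3.54 wt%.
Difference = 72.36 − 3.54 = 68.82 percentage points.

68.82 percentage points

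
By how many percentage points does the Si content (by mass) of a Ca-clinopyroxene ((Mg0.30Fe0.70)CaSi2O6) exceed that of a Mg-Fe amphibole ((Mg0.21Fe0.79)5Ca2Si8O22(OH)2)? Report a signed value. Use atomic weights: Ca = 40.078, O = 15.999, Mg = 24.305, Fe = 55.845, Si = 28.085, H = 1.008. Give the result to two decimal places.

-0.44 percentage points

M((Mg0.30Fe0.70)CaSi2O6) = 238.625 g/mol, so wt% Si = 56.170/238.625 × 100 = 23.54%.
M((Mg0.21Fe0.79)5Ca2Si8O22(OH)2) = 936.936 g/mol, so wt% Si = 224.680/936.936 × 100 = 23.98%.
23.54 − 23.98 = -0.44 pp.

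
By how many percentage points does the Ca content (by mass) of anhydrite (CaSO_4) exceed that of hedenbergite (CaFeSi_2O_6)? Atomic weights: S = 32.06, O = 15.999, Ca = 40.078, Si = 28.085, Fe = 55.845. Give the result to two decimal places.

13.29 percentage points

M(CaSO_4) = 136.134 g/mol, so wt% Ca = 40.078/136.134 × 100 = 29.44%.
M(CaFeSi_2O_6) = 248.087 g/mol, so wt% Ca = 40.078/248.087 × 100 = 16.15%.
29.44 − 16.15 = 13.29 pp.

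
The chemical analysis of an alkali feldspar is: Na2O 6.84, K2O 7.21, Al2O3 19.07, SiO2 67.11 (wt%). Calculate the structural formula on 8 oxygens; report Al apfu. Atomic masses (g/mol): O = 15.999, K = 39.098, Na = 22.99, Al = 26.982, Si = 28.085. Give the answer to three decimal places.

6.84 wt% Na2O ÷ 61.979 g/mol = 0.11036 mol, giving 0.22072 Na and 0.11036 O.
7.21 wt% K2O ÷ 94.195 g/mol = 0.07654 mol, giving 0.15308 K and 0.07654 O.
19.07 wt% Al2O3 ÷ 101.961 g/mol = 0.18703 mol, giving 0.37406 Al and 0.56109 O.
67.11 wt% SiO2 ÷ 60.083 g/mol = 1.11695 mol, giving 1.11695 Si and 2.23390 O.
Oxygen sums to 2.98189; scaling by 8/2.98189 = 2.68286 puts the formula on 8 O.
Al: 0.37406 × 2.68286 = 1.004 atoms per formula unit.

1.004 Al apfu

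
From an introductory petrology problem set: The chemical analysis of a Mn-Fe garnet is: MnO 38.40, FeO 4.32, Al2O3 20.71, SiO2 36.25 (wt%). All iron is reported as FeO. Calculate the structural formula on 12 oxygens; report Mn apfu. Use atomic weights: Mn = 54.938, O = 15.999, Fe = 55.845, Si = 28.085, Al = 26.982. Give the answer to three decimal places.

MnO (M=70.937): mol = 0.54133; Mn = 0.54133, O = 0.54133.
FeO (M=71.844): mol = 0.06013; Fe = 0.06013, O = 0.06013.
Al2O3 (M=101.961): mol = 0.20312; Al = 0.40624, O = 0.60936.
SiO2 (M=60.083): mol = 0.60333; Si = 0.60333, O = 1.20666.
ΣO = 2.41748; factor = 12/ΣO = 4.96385.
Mn apfu = 0.54133 × 4.96385 = 2.687.

2.687 Mn apfu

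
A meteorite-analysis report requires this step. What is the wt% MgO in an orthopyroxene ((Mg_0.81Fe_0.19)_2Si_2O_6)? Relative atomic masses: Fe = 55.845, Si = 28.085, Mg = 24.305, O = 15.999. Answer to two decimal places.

30.69 wt%

M((Mg_0.81Fe_0.19)_2Si_2O_6) = 212.759 g/mol; M(MgO) = 40.304 g/mol.
Moles MgO per formula unit = 1.62 Mg ÷ 1 = 1.6200.
MgO fraction = (1.6200 × 40.304) / 212.759 = 65.292/212.759 = 0.3069.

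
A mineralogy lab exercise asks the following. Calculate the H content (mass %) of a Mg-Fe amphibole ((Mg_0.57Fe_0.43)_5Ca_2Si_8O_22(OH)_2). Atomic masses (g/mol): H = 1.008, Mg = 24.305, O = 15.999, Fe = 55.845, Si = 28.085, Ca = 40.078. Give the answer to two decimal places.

M((Mg_0.57Fe_0.43)_5Ca_2Si_8O_22(OH)_2) = 880.164 g/mol.
H contributes 2 × 1.008 = 2.016 g per mole.
2.016/880.164 = 0.0023 → 0.23%.

0.23 mass %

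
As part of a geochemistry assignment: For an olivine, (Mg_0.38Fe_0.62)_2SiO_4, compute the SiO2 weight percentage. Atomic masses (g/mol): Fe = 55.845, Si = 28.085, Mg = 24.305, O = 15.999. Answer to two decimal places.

33.42 wt%

M((Mg_0.38Fe_0.62)_2SiO_4) = 179.801 g/mol; M(SiO2) = 60.083 g/mol.
Moles SiO2 per formula unit = 1 Si ÷ 1 = 1.0000.
SiO2 fraction = (1.0000 × 60.083) / 179.801 = 60.083/179.801 = 0.3342.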